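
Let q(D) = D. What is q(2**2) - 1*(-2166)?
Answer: 2170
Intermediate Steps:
q(2**2) - 1*(-2166) = 2**2 - 1*(-2166) = 4 + 2166 = 2170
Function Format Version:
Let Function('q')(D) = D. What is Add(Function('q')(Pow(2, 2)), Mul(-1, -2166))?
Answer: 2170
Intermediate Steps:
Add(Function('q')(Pow(2, 2)), Mul(-1, -2166)) = Add(Pow(2, 2), Mul(-1, -2166)) = Add(4, 2166) = 2170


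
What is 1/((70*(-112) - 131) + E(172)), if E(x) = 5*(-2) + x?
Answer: -1/7809 ≈ -0.00012806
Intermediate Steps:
E(x) = -10 + x
1/((70*(-112) - 131) + E(172)) = 1/((70*(-112) - 131) + (-10 + 172)) = 1/((-7840 - 131) + 162) = 1/(-7971 + 162) = 1/(-7809) = -1/7809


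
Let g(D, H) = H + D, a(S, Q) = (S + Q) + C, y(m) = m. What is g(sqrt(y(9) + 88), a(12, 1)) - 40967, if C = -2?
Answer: -40956 + sqrt(97) ≈ -40946.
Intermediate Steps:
a(S, Q) = -2 + Q + S (a(S, Q) = (S + Q) - 2 = (Q + S) - 2 = -2 + Q + S)
g(D, H) = D + H
g(sqrt(y(9) + 88), a(12, 1)) - 40967 = (sqrt(9 + 88) + (-2 + 1 + 12)) - 40967 = (sqrt(97) + 11) - 40967 = (11 + sqrt(97)) - 40967 = -40956 + sqrt(97)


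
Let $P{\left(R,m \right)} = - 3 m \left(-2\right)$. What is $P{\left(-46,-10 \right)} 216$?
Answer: $-12960$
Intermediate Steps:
$P{\left(R,m \right)} = 6 m$
$P{\left(-46,-10 \right)} 216 = 6 \left(-10\right) 216 = \left(-60\right) 216 = -12960$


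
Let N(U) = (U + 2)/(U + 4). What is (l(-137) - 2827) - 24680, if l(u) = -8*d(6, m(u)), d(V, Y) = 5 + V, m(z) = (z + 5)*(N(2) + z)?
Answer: -27595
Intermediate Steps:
N(U) = (2 + U)/(4 + U)
m(z) = (5 + z)*(⅔ + z) (m(z) = (z + 5)*((2 + 2)/(4 + 2) + z) = (5 + z)*(4/6 + z) = (5 + z)*((⅙)*4 + z) = (5 + z)*(⅔ + z))
l(u) = -88 (l(u) = -8*(5 + 6) = -8*11 = -88)
(l(-137) - 2827) - 24680 = (-88 - 2827) - 24680 = -2915 - 24680 = -27595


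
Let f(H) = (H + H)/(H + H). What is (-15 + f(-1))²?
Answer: 196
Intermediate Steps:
f(H) = 1 (f(H) = (2*H)/((2*H)) = (2*H)*(1/(2*H)) = 1)
(-15 + f(-1))² = (-15 + 1)² = (-14)² = 196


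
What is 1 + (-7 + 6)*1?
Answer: 0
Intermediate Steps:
1 + (-7 + 6)*1 = 1 - 1*1 = 1 - 1 = 0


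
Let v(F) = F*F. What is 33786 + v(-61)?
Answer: 37507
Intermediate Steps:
v(F) = F**2
33786 + v(-61) = 33786 + (-61)**2 = 33786 + 3721 = 37507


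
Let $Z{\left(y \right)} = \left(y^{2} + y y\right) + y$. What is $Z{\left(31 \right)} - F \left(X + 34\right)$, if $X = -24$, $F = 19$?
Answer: $1763$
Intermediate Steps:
$Z{\left(y \right)} = y + 2 y^{2}$ ($Z{\left(y \right)} = \left(y^{2} + y^{2}\right) + y = 2 y^{2} + y = y + 2 y^{2}$)
$Z{\left(31 \right)} - F \left(X + 34\right) = 31 \left(1 + 2 \cdot 31\right) - 19 \left(-24 + 34\right) = 31 \left(1 + 62\right) - 19 \cdot 10 = 31 \cdot 63 - 190 = 1953 - 190 = 1763$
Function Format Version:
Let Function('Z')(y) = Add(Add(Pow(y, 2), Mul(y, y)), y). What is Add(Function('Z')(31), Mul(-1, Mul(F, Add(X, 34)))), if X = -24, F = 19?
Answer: 1763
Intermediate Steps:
Function('Z')(y) = Add(y, Mul(2, Pow(y, 2))) (Function('Z')(y) = Add(Add(Pow(y, 2), Pow(y, 2)), y) = Add(Mul(2, Pow(y, 2)), y) = Add(y, Mul(2, Pow(y, 2))))
Add(Function('Z')(31), Mul(-1, Mul(F, Add(X, 34)))) = Add(Mul(31, Add(1, Mul(2, 31))), Mul(-1, Mul(19, Add(-24, 34)))) = Add(Mul(31, Add(1, 62)), Mul(-1, Mul(19, 10))) = Add(Mul(31, 63), Mul(-1, 190)) = Add(1953, -190) = 1763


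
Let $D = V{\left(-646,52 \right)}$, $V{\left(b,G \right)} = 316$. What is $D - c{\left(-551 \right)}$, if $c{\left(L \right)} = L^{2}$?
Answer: $-303285$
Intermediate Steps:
$D = 316$
$D - c{\left(-551 \right)} = 316 - \left(-551\right)^{2} = 316 - 303601 = -303285$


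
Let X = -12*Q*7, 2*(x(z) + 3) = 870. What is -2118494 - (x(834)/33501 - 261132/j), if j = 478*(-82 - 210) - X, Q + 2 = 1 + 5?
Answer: -823508649183281/388723270 ≈ -2.1185e+6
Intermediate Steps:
Q = 4 (Q = -2 + (1 + 5) = -2 + 6 = 4)
x(z) = 432 (x(z) = -3 + (½)*870 = -3 + 435 = 432)
X = -336 (X = -12*4*7 = -48*7 = -336)
j = -139240 (j = 478*(-82 - 210) - 1*(-336) = 478*(-292) + 336 = -139576 + 336 = -139240)
-2118494 - (x(834)/33501 - 261132/j) = -2118494 - (432/33501 - 261132/(-139240)) = -2118494 - (432*(1/33501) - 261132*(-1/139240)) = -2118494 - (144/11167 + 65283/34810) = -2118494 - 1*734027901/388723270 = -2118494 - 734027901/388723270 = -823508649183281/388723270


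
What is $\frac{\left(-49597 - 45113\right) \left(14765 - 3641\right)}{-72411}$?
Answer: $\frac{351184680}{24137} \approx 14550.0$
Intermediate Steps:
$\frac{\left(-49597 - 45113\right) \left(14765 - 3641\right)}{-72411} = \left(-94710\right) 11124 \left(- \frac{1}{72411}\right) = \left(-1053554040\right) \left(- \frac{1}{72411}\right) = \frac{351184680}{24137}$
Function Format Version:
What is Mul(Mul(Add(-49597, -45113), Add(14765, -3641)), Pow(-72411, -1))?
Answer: Rational(351184680, 24137) ≈ 14550.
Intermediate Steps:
Mul(Mul(Add(-49597, -45113), Add(14765, -3641)), Pow(-72411, -1)) = Mul(Mul(-94710, 11124), Rational(-1, 72411)) = Mul(-1053554040, Rational(-1, 72411)) = Rational(351184680, 24137)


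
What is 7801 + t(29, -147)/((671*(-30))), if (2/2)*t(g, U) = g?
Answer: 157034101/20130 ≈ 7801.0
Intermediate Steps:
t(g, U) = g
7801 + t(29, -147)/((671*(-30))) = 7801 + 29/((671*(-30))) = 7801 + 29/(-20130) = 7801 + 29*(-1/20130) = 7801 - 29/20130 = 157034101/20130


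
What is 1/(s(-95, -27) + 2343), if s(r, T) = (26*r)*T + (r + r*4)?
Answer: 1/68558 ≈ 1.4586e-5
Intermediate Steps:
s(r, T) = 5*r + 26*T*r (s(r, T) = 26*T*r + (r + 4*r) = 26*T*r + 5*r = 5*r + 26*T*r)
1/(s(-95, -27) + 2343) = 1/(-95*(5 + 26*(-27)) + 2343) = 1/(-95*(5 - 702) + 2343) = 1/(-95*(-697) + 2343) = 1/(66215 + 2343) = 1/68558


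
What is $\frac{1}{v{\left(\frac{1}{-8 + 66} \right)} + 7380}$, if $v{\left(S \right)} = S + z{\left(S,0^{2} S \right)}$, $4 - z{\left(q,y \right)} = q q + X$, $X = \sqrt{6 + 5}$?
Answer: $\frac{83561198212}{617017178986433} + \frac{11316496 \sqrt{11}}{617017178986433} \approx 0.00013549$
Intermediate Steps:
$X = \sqrt{11} \approx 3.3166$
$z{\left(q,y \right)} = 4 - \sqrt{11} - q^{2}$ ($z{\left(q,y \right)} = 4 - \left(q q + \sqrt{11}\right) = 4 - \left(q^{2} + \sqrt{11}\right) = 4 - \left(\sqrt{11} + q^{2}\right) = 4 - \sqrt{11} - q^{2}$)
$v{\left(S \right)} = 4 + S - \sqrt{11} - S^{2}$ ($v{\left(S \right)} = S - \left(-4 + \sqrt{11} + S^{2}\right) = 4 + S - \sqrt{11} - S^{2}$)
$\frac{1}{v{\left(\frac{1}{-8 + 66} \right)} + 7380} = \frac{1}{\left(4 + \frac{1}{-8 + 66} - \sqrt{11} - \left(\frac{1}{-8 + 66}\right)^{2}\right) + 7380} = \frac{1}{\left(4 + \frac{1}{58} - \sqrt{11} - \left(\frac{1}{58}\right)^{2}\right) + 7380} = \frac{1}{\left(4 + \frac{1}{58} - \sqrt{11} - \frac{1}{3364}\right) + 7380} = \frac{1}{\left(\frac{13513}{3364} - \sqrt{11}\right) + 7380} = \frac{1}{\frac{24839833}{3364} - \sqrt{11}}$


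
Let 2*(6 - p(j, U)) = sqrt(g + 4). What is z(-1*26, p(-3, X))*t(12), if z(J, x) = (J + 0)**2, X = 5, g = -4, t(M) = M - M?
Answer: 0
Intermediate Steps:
t(M) = 0
p(j, U) = 6 (p(j, U) = 6 - sqrt(-4 + 4)/2 = 6 - sqrt(0)/2 = 6 - 1/2*0 = 6 + 0 = 6)
z(J, x) = J**2
z(-1*26, p(-3, X))*t(12) = (-1*26)**2*0 = (-26)**2*0 = 676*0 = 0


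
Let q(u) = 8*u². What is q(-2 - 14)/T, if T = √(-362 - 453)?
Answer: -2048*I*√815/815 ≈ -71.738*I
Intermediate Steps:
T = I*√815 (T = √(-815) = I*√815 ≈ 28.548*I)
q(-2 - 14)/T = (8*(-2 - 14)²)/((I*√815)) = (8*(-16)²)*(-I*√815/815) = (8*256)*(-I*√815/815) = 2048*(-I*√815/815) = -2048*I*√815/815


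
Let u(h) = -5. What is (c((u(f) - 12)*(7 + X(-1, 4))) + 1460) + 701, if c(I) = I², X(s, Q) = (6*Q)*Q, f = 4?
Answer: 3068162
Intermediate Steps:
X(s, Q) = 6*Q²
(c((u(f) - 12)*(7 + X(-1, 4))) + 1460) + 701 = (((-5 - 12)*(7 + 6*4²))² + 1460) + 701 = ((-17*(7 + 6*16))² + 1460) + 701 = ((-17*(7 + 96))² + 1460) + 701 = ((-17*103)² + 1460) + 701 = ((-1751)² + 1460) + 701 = (3066001 + 1460) + 701 = 3067461 + 701 = 3068162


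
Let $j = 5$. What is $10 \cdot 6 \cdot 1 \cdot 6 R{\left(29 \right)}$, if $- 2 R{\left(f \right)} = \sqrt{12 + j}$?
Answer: $- 180 \sqrt{17} \approx -742.16$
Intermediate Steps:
$R{\left(f \right)} = - \frac{\sqrt{17}}{2}$ ($R{\left(f \right)} = - \frac{\sqrt{12 + 5}}{2} = - \frac{\sqrt{17}}{2}$)
$10 \cdot 6 \cdot 1 \cdot 6 R{\left(29 \right)} = 10 \cdot 6 \cdot 1 \cdot 6 \left(- \frac{\sqrt{17}}{2}\right) = 10 \cdot 6 \cdot 6 \left(- \frac{\sqrt{17}}{2}\right) = 60 \cdot 6 \left(- \frac{\sqrt{17}}{2}\right) = 360 \left(- \frac{\sqrt{17}}{2}\right) = - 180 \sqrt{17}$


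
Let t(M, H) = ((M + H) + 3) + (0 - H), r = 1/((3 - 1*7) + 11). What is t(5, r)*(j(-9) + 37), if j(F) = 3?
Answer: 320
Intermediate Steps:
r = ⅐ (r = 1/((3 - 7) + 11) = 1/(-4 + 11) = 1/7 = ⅐ ≈ 0.14286)
t(M, H) = 3 + M (t(M, H) = ((H + M) + 3) - H = (3 + H + M) - H = 3 + M)
t(5, r)*(j(-9) + 37) = (3 + 5)*(3 + 37) = 8*40 = 320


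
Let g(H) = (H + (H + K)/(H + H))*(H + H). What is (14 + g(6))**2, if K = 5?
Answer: 9409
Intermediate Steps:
g(H) = 2*H*(H + (5 + H)/(2*H)) (g(H) = (H + (H + 5)/(H + H))*(H + H) = (H + (5 + H)/((2*H)))*(2*H) = (H + (5 + H)*(1/(2*H)))*(2*H) = (H + (5 + H)/(2*H))*(2*H) = 2*H*(H + (5 + H)/(2*H)))
(14 + g(6))**2 = (14 + (5 + 6 + 2*6**2))**2 = (14 + (5 + 6 + 2*36))**2 = (14 + (5 + 6 + 72))**2 = (14 + 83)**2 = 97**2 = 9409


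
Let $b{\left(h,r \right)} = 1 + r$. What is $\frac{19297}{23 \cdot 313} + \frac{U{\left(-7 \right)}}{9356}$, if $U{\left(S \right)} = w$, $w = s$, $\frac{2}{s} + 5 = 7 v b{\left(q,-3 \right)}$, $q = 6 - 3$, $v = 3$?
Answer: $\frac{184467261}{68818058} \approx 2.6805$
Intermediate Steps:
$q = 3$
$s = - \frac{2}{47}$ ($s = \frac{2}{-5 + 7 \cdot 3 \left(1 - 3\right)} = \frac{2}{-5 + 21 \left(-2\right)} = \frac{2}{-5 - 42} = \frac{2}{-47} = 2 \left(- \frac{1}{47}\right) = - \frac{2}{47} \approx -0.042553$)
$w = - \frac{2}{47} \approx -0.042553$
$U{\left(S \right)} = - \frac{2}{47}$
$\frac{19297}{23 \cdot 313} + \frac{U{\left(-7 \right)}}{9356} = \frac{19297}{23 \cdot 313} - \frac{2}{47 \cdot 9356} = \frac{19297}{7199} - \frac{1}{219866} = 19297 \cdot \frac{1}{7199} - \frac{1}{219866} = \frac{839}{313} - \frac{1}{219866} = \frac{184467261}{68818058}$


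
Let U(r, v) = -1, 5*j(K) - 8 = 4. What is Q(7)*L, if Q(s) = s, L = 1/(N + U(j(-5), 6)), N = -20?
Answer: -⅓ ≈ -0.33333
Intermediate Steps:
j(K) = 12/5 (j(K) = 8/5 + (⅕)*4 = 8/5 + ⅘ = 12/5)
L = -1/21 (L = 1/(-20 - 1) = 1/(-21) = -1/21 ≈ -0.047619)
Q(7)*L = 7*(-1/21) = -⅓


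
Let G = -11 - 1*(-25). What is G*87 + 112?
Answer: 1330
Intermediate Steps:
G = 14 (G = -11 + 25 = 14)
G*87 + 112 = 14*87 + 112 = 1218 + 112 = 1330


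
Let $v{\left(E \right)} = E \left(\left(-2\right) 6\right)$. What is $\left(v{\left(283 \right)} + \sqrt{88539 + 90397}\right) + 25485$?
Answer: $22089 + 2 \sqrt{44734} \approx 22512.0$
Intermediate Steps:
$v{\left(E \right)} = - 12 E$ ($v{\left(E \right)} = E \left(-12\right) = - 12 E$)
$\left(v{\left(283 \right)} + \sqrt{88539 + 90397}\right) + 25485 = \left(\left(-12\right) 283 + \sqrt{88539 + 90397}\right) + 25485 = \left(-3396 + \sqrt{178936}\right) + 25485 = \left(-3396 + 2 \sqrt{44734}\right) + 25485 = 22089 + 2 \sqrt{44734}$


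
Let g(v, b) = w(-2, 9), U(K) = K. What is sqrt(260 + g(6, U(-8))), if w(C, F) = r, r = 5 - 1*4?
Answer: 3*sqrt(29) ≈ 16.155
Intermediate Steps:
r = 1 (r = 5 - 4 = 1)
w(C, F) = 1
g(v, b) = 1
sqrt(260 + g(6, U(-8))) = sqrt(260 + 1) = sqrt(261) = 3*sqrt(29)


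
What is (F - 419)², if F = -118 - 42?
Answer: 335241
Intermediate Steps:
F = -160
(F - 419)² = (-160 - 419)² = (-579)² = 335241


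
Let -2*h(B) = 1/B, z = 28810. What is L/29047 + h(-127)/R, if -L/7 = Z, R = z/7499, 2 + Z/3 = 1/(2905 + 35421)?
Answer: 10063727761609/4073256500006140 ≈ 0.0024707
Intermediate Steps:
Z = -229953/38326 (Z = -6 + 3/(2905 + 35421) = -6 + 3/38326 = -229953/38326 ≈ -5.9999)
R = 28810/7499 ≈ 3.8418
h(B) = -1/(2*B)
L = 1609671/38326 (L = -7*(-229953/38326) = 1609671/38326 ≈ 41.999)
L/29047 + h(-127)/R = (1609671/38326)/29047 + (-½/(-127))/(28810/7499) = (1609671/38326)*(1/29047) - ½*(-1/127)*(7499/28810) = 1609671/1113255322 + (1/254)*(7499/28810) = 1609671/1113255322 + 7499/7317740 = 10063727761609/4073256500006140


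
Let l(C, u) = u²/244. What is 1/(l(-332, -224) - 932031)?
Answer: -61/56841347 ≈ -1.0732e-6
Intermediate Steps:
l(C, u) = u²/244 (l(C, u) = u²*(1/244) = u²/244)
1/(l(-332, -224) - 932031) = 1/((1/244)*(-224)² - 932031) = 1/((1/244)*50176 - 932031) = 1/(12544/61 - 932031) = 1/(-56841347/61) = -61/56841347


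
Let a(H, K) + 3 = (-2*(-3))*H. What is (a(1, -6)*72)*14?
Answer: 3024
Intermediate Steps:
a(H, K) = -3 + 6*H (a(H, K) = -3 + (-2*(-3))*H = -3 + 6*H)
(a(1, -6)*72)*14 = ((-3 + 6*1)*72)*14 = ((-3 + 6)*72)*14 = (3*72)*14 = 216*14 = 3024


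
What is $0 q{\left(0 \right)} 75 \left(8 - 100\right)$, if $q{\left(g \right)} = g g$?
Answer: $0$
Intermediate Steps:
$q{\left(g \right)} = g^{2}$
$0 q{\left(0 \right)} 75 \left(8 - 100\right) = 0 \cdot 0^{2} \cdot 75 \left(8 - 100\right) = 0 \cdot 0 \cdot 75 \left(-92\right) = 0 \cdot 75 \left(-92\right) = 0 \left(-92\right) = 0$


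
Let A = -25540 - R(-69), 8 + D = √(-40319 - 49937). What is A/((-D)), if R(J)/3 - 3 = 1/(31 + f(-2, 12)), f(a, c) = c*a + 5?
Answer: -102197/45160 - 102197*I*√5641/90320 ≈ -2.263 - 84.983*I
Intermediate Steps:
f(a, c) = 5 + a*c (f(a, c) = a*c + 5 = 5 + a*c)
R(J) = 37/4 (R(J) = 9 + 3/(31 + (5 - 2*12)) = 9 + 3/(31 + (5 - 24)) = 9 + 3/(31 - 19) = 9 + 3/12 = 9 + 3*(1/12) = 9 + ¼ = 37/4)
D = -8 + 4*I*√5641 (D = -8 + √(-40319 - 49937) = -8 + √(-90256) = -8 + 4*I*√5641 ≈ -8.0 + 300.43*I)
A = -102197/4 (A = -25540 - 1*37/4 = -25540 - 37/4 = -102197/4 ≈ -25549.)
A/((-D)) = -102197*(-1/(-8 + 4*I*√5641))/4 = -102197/(4*(8 - 4*I*√5641))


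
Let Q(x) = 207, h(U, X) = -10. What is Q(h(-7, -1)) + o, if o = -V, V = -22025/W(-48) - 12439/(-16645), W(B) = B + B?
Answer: -37030829/1597920 ≈ -23.174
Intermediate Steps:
W(B) = 2*B
V = 367800269/1597920 (V = -22025/(2*(-48)) - 12439/(-16645) = -22025/(-96) - 12439*(-1/16645) = -22025*(-1/96) + 12439/16645 = 22025/96 + 12439/16645 = 367800269/1597920 ≈ 230.17)
o = -367800269/1597920 (o = -1*367800269/1597920 = -367800269/1597920 ≈ -230.17)
Q(h(-7, -1)) + o = 207 - 367800269/1597920 = -37030829/1597920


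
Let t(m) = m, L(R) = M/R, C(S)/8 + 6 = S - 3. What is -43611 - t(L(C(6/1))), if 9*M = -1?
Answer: -9419977/216 ≈ -43611.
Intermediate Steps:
M = -⅑ (M = (⅑)*(-1) = -⅑ ≈ -0.11111)
C(S) = -72 + 8*S (C(S) = -48 + 8*(S - 3) = -48 + 8*(-3 + S) = -48 + (-24 + 8*S) = -72 + 8*S)
L(R) = -1/(9*R)
-43611 - t(L(C(6/1))) = -43611 - (-1)/(9*(-72 + 8*(6/1))) = -43611 - (-1)/(9*(-72 + 8*(6*1))) = -43611 - (-1)/(9*(-72 + 8*6)) = -43611 - (-1)/(9*(-72 + 48)) = -43611 - (-1)/(9*(-24)) = -43611 - (-1)*(-1)/(9*24) = -43611 - 1*1/216 = -43611 - 1/216 = -9419977/216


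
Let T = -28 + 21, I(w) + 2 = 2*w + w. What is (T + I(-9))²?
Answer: 1296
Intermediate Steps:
I(w) = -2 + 3*w (I(w) = -2 + (2*w + w) = -2 + 3*w)
T = -7
(T + I(-9))² = (-7 + (-2 + 3*(-9)))² = (-7 + (-2 - 27))² = (-7 - 29)² = (-36)² = 1296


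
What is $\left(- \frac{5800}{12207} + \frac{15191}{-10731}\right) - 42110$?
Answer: $- \frac{612930695023}{14554813} \approx -42112.0$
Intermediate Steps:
$\left(- \frac{5800}{12207} + \frac{15191}{-10731}\right) - 42110 = \left(\left(-5800\right) \frac{1}{12207} + 15191 \left(- \frac{1}{10731}\right)\right) - 42110 = \left(- \frac{5800}{12207} - \frac{15191}{10731}\right) - 42110 = - \frac{27519593}{14554813} - 42110 = - \frac{612930695023}{14554813}$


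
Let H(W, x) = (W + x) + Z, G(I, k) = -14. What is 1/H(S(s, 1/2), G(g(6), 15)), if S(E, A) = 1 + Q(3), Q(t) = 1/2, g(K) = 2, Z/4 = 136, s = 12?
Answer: 2/1063 ≈ 0.0018815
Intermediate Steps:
Z = 544 (Z = 4*136 = 544)
Q(t) = 1/2
S(E, A) = 3/2 (S(E, A) = 1 + 1/2 = 3/2)
H(W, x) = 544 + W + x (H(W, x) = (W + x) + 544 = 544 + W + x)
1/H(S(s, 1/2), G(g(6), 15)) = 1/(544 + 3/2 - 14) = 1/(1063/2) = 2/1063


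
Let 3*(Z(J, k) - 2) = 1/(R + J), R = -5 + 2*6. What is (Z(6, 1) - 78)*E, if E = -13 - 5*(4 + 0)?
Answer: 32593/13 ≈ 2507.2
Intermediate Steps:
R = 7 (R = -5 + 12 = 7)
Z(J, k) = 2 + 1/(3*(7 + J))
E = -33 (E = -13 - 5*4 = -13 - 1*20 = -13 - 20 = -33)
(Z(6, 1) - 78)*E = ((43 + 6*6)/(3*(7 + 6)) - 78)*(-33) = ((1/3)*(43 + 36)/13 - 78)*(-33) = ((1/3)*(1/13)*79 - 78)*(-33) = (79/39 - 78)*(-33) = -2963/39*(-33) = 32593/13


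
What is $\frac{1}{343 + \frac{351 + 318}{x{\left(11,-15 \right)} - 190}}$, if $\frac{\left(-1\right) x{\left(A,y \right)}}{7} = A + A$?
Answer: $\frac{344}{117323} \approx 0.0029321$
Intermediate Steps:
$x{\left(A,y \right)} = - 14 A$ ($x{\left(A,y \right)} = - 7 \left(A + A\right) = - 7 \cdot 2 A = - 14 A$)
$\frac{1}{343 + \frac{351 + 318}{x{\left(11,-15 \right)} - 190}} = \frac{1}{343 + \frac{351 + 318}{\left(-14\right) 11 - 190}} = \frac{1}{343 + \frac{669}{-154 - 190}} = \frac{1}{343 + \frac{669}{-344}} = \frac{1}{343 + 669 \left(- \frac{1}{344}\right)} = \frac{1}{343 - \frac{669}{344}} = \frac{1}{\frac{117323}{344}} = \frac{344}{117323}$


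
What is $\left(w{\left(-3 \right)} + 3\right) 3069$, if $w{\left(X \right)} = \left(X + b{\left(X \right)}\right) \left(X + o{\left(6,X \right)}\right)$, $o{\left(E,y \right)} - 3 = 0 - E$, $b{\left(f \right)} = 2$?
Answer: $27621$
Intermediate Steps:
$o{\left(E,y \right)} = 3 - E$ ($o{\left(E,y \right)} = 3 + \left(0 - E\right) = 3 - E$)
$w{\left(X \right)} = \left(-3 + X\right) \left(2 + X\right)$ ($w{\left(X \right)} = \left(X + 2\right) \left(X + \left(3 - 6\right)\right) = \left(2 + X\right) \left(X + \left(3 - 6\right)\right) = \left(2 + X\right) \left(X - 3\right) = \left(2 + X\right) \left(-3 + X\right) = \left(-3 + X\right) \left(2 + X\right)$)
$\left(w{\left(-3 \right)} + 3\right) 3069 = \left(\left(-6 + \left(-3\right)^{2} - -3\right) + 3\right) 3069 = \left(\left(-6 + 9 + 3\right) + 3\right) 3069 = \left(6 + 3\right) 3069 = 9 \cdot 3069 = 27621$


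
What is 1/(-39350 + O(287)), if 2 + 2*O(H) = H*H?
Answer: 2/3667 ≈ 0.00054540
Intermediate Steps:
O(H) = -1 + H²/2 (O(H) = -1 + (H*H)/2 = -1 + H²/2)
1/(-39350 + O(287)) = 1/(-39350 + (-1 + (½)*287²)) = 1/(-39350 + (-1 + (½)*82369)) = 1/(-39350 + (-1 + 82369/2)) = 1/(-39350 + 82367/2) = 1/(3667/2) = 2/3667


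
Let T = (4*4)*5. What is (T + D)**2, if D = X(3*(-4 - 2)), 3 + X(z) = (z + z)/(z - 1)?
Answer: 2247001/361 ≈ 6224.4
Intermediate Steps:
T = 80 (T = 16*5 = 80)
X(z) = -3 + 2*z/(-1 + z) (X(z) = -3 + (z + z)/(z - 1) = -3 + (2*z)/(-1 + z) = -3 + 2*z/(-1 + z))
D = -21/19 (D = (3 - 3*(-4 - 2))/(-1 + 3*(-4 - 2)) = (3 - 3*(-6))/(-1 + 3*(-6)) = (3 - 1*(-18))/(-1 - 18) = (3 + 18)/(-19) = -1/19*21 = -21/19 ≈ -1.1053)
(T + D)**2 = (80 - 21/19)**2 = (1499/19)**2 = 2247001/361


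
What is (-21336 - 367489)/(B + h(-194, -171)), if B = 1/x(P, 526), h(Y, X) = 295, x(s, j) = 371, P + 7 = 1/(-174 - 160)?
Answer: -144254075/109446 ≈ -1318.0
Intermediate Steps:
P = -2339/334 (P = -7 + 1/(-174 - 160) = -7 + 1/(-334) = -7 - 1/334 = -2339/334 ≈ -7.0030)
B = 1/371 ≈ 0.0026954
(-21336 - 367489)/(B + h(-194, -171)) = (-21336 - 367489)/(1/371 + 295) = -388825/109446/371 = -388825*371/109446 = -144254075/109446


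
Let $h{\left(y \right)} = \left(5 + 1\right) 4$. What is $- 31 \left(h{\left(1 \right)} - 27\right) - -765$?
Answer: $858$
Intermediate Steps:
$h{\left(y \right)} = 24$ ($h{\left(y \right)} = 6 \cdot 4 = 24$)
$- 31 \left(h{\left(1 \right)} - 27\right) - -765 = - 31 \left(24 - 27\right) - -765 = \left(-31\right) \left(-3\right) + \left(-1490 + 2255\right) = 93 + 765 = 858$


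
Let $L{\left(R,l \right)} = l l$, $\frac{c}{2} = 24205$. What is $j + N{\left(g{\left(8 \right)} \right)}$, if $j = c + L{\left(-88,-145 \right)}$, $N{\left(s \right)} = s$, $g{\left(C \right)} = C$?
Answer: $69443$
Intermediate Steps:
$c = 48410$ ($c = 2 \cdot 24205 = 48410$)
$L{\left(R,l \right)} = l^{2}$
$j = 69435$ ($j = 48410 + \left(-145\right)^{2} = 48410 + 21025 = 69435$)
$j + N{\left(g{\left(8 \right)} \right)} = 69435 + 8 = 69443$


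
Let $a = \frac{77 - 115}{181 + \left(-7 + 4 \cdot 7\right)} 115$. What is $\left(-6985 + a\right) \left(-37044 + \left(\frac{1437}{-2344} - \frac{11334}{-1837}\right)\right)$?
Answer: $\frac{56431328872068675}{217449364} \approx 2.5951 \cdot 10^{8}$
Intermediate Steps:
$a = - \frac{2185}{101}$ ($a = - \frac{38}{181 + \left(-7 + 28\right)} 115 = - \frac{38}{181 + 21} \cdot 115 = - \frac{38}{202} \cdot 115 = \left(-38\right) \frac{1}{202} \cdot 115 = \left(- \frac{19}{101}\right) 115 = - \frac{2185}{101} \approx -21.634$)
$\left(-6985 + a\right) \left(-37044 + \left(\frac{1437}{-2344} - \frac{11334}{-1837}\right)\right) = \left(-6985 - \frac{2185}{101}\right) \left(-37044 + \left(\frac{1437}{-2344} - \frac{11334}{-1837}\right)\right) = - \frac{707670 \left(-37044 + \left(1437 \left(- \frac{1}{2344}\right) - - \frac{11334}{1837}\right)\right)}{101} = - \frac{707670 \left(-37044 + \left(- \frac{1437}{2344} + \frac{11334}{1837}\right)\right)}{101} = - \frac{707670 \left(-37044 + \frac{23927127}{4305928}\right)}{101} = \left(- \frac{707670}{101}\right) \left(- \frac{159484869705}{4305928}\right) = \frac{56431328872068675}{217449364}$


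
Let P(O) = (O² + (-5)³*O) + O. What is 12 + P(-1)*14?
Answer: 1762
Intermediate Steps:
P(O) = O² - 124*O (P(O) = (O² - 125*O) + O = O² - 124*O)
12 + P(-1)*14 = 12 - (-124 - 1)*14 = 12 - 1*(-125)*14 = 12 + 125*14 = 12 + 1750 = 1762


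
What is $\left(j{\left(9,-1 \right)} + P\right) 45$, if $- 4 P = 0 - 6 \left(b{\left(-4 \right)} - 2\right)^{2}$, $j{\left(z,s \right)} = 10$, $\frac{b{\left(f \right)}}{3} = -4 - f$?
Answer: $720$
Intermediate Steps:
$b{\left(f \right)} = -12 - 3 f$ ($b{\left(f \right)} = 3 \left(-4 - f\right) = -12 - 3 f$)
$P = 6$ ($P = - \frac{0 - 6 \left(\left(-12 - -12\right) - 2\right)^{2}}{4} = - \frac{0 - 6 \left(\left(-12 + 12\right) - 2\right)^{2}}{4} = - \frac{0 - 6 \left(0 - 2\right)^{2}}{4} = - \frac{0 - 6 \left(-2\right)^{2}}{4} = - \frac{0 - 24}{4} = \left(- \frac{1}{4}\right) \left(-24\right) = 6$)
$\left(j{\left(9,-1 \right)} + P\right) 45 = \left(10 + 6\right) 45 = 16 \cdot 45 = 720$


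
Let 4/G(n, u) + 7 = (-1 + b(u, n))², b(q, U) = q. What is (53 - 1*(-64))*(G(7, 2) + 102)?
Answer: 11856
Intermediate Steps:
G(n, u) = 4/(-7 + (-1 + u)²)
(53 - 1*(-64))*(G(7, 2) + 102) = (53 - 1*(-64))*(4/(-7 + (-1 + 2)²) + 102) = (53 + 64)*(4/(-7 + 1²) + 102) = 117*(4/(-7 + 1) + 102) = 117*(4/(-6) + 102) = 117*(4*(-⅙) + 102) = 117*(-⅔ + 102) = 117*(304/3) = 11856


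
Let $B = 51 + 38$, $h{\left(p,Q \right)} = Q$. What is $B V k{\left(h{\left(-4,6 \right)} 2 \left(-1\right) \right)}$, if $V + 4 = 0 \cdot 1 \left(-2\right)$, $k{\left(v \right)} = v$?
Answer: $4272$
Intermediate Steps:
$B = 89$
$V = -4$ ($V = -4 + 0 \cdot 1 \left(-2\right) = -4 + 0 \left(-2\right) = -4 + 0 = -4$)
$B V k{\left(h{\left(-4,6 \right)} 2 \left(-1\right) \right)} = 89 \left(-4\right) 6 \cdot 2 \left(-1\right) = - 356 \cdot 6 \left(-2\right) = \left(-356\right) \left(-12\right) = 4272$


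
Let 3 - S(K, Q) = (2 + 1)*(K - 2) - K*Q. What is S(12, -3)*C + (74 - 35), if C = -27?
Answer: 1740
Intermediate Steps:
S(K, Q) = 9 - 3*K + K*Q (S(K, Q) = 3 - ((2 + 1)*(K - 2) - K*Q) = 3 - (3*(-2 + K) - K*Q) = 3 - ((-6 + 3*K) - K*Q) = 3 - (-6 + 3*K - K*Q) = 3 + (6 - 3*K + K*Q) = 9 - 3*K + K*Q)
S(12, -3)*C + (74 - 35) = (9 - 3*12 + 12*(-3))*(-27) + (74 - 35) = (9 - 36 - 36)*(-27) + 39 = -63*(-27) + 39 = 1701 + 39 = 1740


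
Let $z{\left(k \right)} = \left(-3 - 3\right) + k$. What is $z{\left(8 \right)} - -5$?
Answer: $7$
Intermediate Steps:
$z{\left(k \right)} = -6 + k$
$z{\left(8 \right)} - -5 = \left(-6 + 8\right) - -5 = 2 + 5 = 7$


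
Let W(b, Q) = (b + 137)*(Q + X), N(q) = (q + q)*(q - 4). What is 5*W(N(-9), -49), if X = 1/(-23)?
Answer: -2092440/23 ≈ -90976.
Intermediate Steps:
X = -1/23 ≈ -0.043478
N(q) = 2*q*(-4 + q) (N(q) = (2*q)*(-4 + q) = 2*q*(-4 + q))
W(b, Q) = (137 + b)*(-1/23 + Q) (W(b, Q) = (b + 137)*(Q - 1/23) = (137 + b)*(-1/23 + Q))
5*W(N(-9), -49) = 5*(-137/23 + 137*(-49) - 2*(-9)*(-4 - 9)/23 - 98*(-9)*(-4 - 9)) = 5*(-137/23 - 6713 - 2*(-9)*(-13)/23 - 98*(-9)*(-13)) = 5*(-137/23 - 6713 - 1/23*234 - 49*234) = 5*(-137/23 - 6713 - 234/23 - 11466) = 5*(-418488/23) = -2092440/23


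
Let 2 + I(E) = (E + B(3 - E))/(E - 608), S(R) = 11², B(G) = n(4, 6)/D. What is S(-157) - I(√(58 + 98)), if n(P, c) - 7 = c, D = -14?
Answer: 79535882/646639 + 8499*√39/2586556 ≈ 123.02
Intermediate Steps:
n(P, c) = 7 + c
B(G) = -13/14 (B(G) = (7 + 6)/(-14) = 13*(-1/14) = -13/14)
S(R) = 121
I(E) = -2 + (-13/14 + E)/(-608 + E) (I(E) = -2 + (E - 13/14)/(E - 608) = -2 + (-13/14 + E)/(-608 + E))
S(-157) - I(√(58 + 98)) = 121 - (17011/14 - √(58 + 98))/(-608 + √(58 + 98)) = 121 - (17011/14 - √156)/(-608 + √156) = 121 - (17011/14 - 2*√39)/(-608 + 2*√39)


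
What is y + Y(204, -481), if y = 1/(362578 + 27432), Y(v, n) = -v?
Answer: -79562039/390010 ≈ -204.00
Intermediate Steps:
y = 1/390010 ≈ 2.5640e-6
y + Y(204, -481) = 1/390010 - 1*204 = 1/390010 - 204 = -79562039/390010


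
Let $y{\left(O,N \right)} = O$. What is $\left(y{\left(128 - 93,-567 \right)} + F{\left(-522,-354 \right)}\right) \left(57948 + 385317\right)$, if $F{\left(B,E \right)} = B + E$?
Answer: $-372785865$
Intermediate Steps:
$\left(y{\left(128 - 93,-567 \right)} + F{\left(-522,-354 \right)}\right) \left(57948 + 385317\right) = \left(\left(128 - 93\right) - 876\right) \left(57948 + 385317\right) = \left(35 - 876\right) 443265 = \left(-841\right) 443265 = -372785865$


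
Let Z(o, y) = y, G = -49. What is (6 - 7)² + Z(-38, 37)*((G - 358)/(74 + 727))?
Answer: -14258/801 ≈ -17.800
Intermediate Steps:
(6 - 7)² + Z(-38, 37)*((G - 358)/(74 + 727)) = (6 - 7)² + 37*((-49 - 358)/(74 + 727)) = (-1)² + 37*(-407/801) = 1 + 37*(-407*1/801) = 1 + 37*(-407/801) = 1 - 15059/801 = -14258/801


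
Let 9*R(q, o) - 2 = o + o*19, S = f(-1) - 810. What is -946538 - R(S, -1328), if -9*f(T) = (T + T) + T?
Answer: -8492284/9 ≈ -9.4359e+5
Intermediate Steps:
f(T) = -T/3 (f(T) = -((T + T) + T)/9 = -(2*T + T)/9 = -T/3)
S = -2429/3 (S = -⅓*(-1) - 810 = ⅓ - 810 = -2429/3 ≈ -809.67)
R(q, o) = 2/9 + 20*o/9 (R(q, o) = 2/9 + (o + o*19)/9 = 2/9 + (o + 19*o)/9 = 2/9 + (20*o)/9 = 2/9 + 20*o/9)
-946538 - R(S, -1328) = -946538 - (2/9 + (20/9)*(-1328)) = -946538 - (2/9 - 26560/9) = -946538 - 1*(-26558/9) = -946538 + 26558/9 = -8492284/9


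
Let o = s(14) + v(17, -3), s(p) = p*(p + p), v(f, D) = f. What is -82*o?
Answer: -33538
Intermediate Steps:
s(p) = 2*p**2 (s(p) = p*(2*p) = 2*p**2)
o = 409 (o = 2*14**2 + 17 = 2*196 + 17 = 392 + 17 = 409)
-82*o = -82*409 = -33538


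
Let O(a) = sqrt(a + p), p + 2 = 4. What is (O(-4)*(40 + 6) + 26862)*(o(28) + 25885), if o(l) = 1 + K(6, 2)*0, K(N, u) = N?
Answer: 695349732 + 1190756*I*sqrt(2) ≈ 6.9535e+8 + 1.684e+6*I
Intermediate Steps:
p = 2 (p = -2 + 4 = 2)
O(a) = sqrt(2 + a) (O(a) = sqrt(a + 2) = sqrt(2 + a))
o(l) = 1 (o(l) = 1 + 6*0 = 1 + 0 = 1)
(O(-4)*(40 + 6) + 26862)*(o(28) + 25885) = (sqrt(2 - 4)*(40 + 6) + 26862)*(1 + 25885) = (sqrt(-2)*46 + 26862)*25886 = ((I*sqrt(2))*46 + 26862)*25886 = (46*I*sqrt(2) + 26862)*25886 = (26862 + 46*I*sqrt(2))*25886 = 695349732 + 1190756*I*sqrt(2)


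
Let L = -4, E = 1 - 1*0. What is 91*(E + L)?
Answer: -273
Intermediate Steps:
E = 1 (E = 1 + 0 = 1)
91*(E + L) = 91*(1 - 4) = 91*(-3) = -273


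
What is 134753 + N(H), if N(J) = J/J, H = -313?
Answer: 134754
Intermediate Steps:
N(J) = 1
134753 + N(H) = 134753 + 1 = 134754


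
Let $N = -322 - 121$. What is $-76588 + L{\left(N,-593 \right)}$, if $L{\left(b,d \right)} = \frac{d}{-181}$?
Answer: $- \frac{13861835}{181} \approx -76585.0$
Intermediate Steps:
$N = -443$ ($N = -322 - 121 = -443$)
$L{\left(b,d \right)} = - \frac{d}{181}$ ($L{\left(b,d \right)} = d \left(- \frac{1}{181}\right) = - \frac{d}{181}$)
$-76588 + L{\left(N,-593 \right)} = -76588 - - \frac{593}{181} = -76588 + \frac{593}{181} = - \frac{13861835}{181}$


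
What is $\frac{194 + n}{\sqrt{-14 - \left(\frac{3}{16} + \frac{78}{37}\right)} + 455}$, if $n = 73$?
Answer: $\frac{23973040}{40856149} - \frac{356 i \sqrt{356939}}{40856149} \approx 0.58677 - 0.0052058 i$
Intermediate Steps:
$\frac{194 + n}{\sqrt{-14 - \left(\frac{3}{16} + \frac{78}{37}\right)} + 455} = \frac{194 + 73}{\sqrt{-14 - \left(\frac{3}{16} + \frac{78}{37}\right)} + 455} = \frac{267}{\sqrt{-14 - \frac{1359}{592}} + 455} = \frac{267}{\sqrt{- \frac{9647}{592}} + 455} = \frac{267}{\frac{i \sqrt{356939}}{148} + 455} = \frac{267}{455 + \frac{i \sqrt{356939}}{148}}$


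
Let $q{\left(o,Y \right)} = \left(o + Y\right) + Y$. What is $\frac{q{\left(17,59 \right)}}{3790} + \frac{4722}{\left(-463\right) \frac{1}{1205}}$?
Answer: $- \frac{4313015079}{350954} \approx -12289.0$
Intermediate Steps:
$q{\left(o,Y \right)} = o + 2 Y$ ($q{\left(o,Y \right)} = \left(Y + o\right) + Y = o + 2 Y$)
$\frac{q{\left(17,59 \right)}}{3790} + \frac{4722}{\left(-463\right) \frac{1}{1205}} = \frac{17 + 2 \cdot 59}{3790} + \frac{4722}{\left(-463\right) \frac{1}{1205}} = \left(17 + 118\right) \frac{1}{3790} + \frac{4722}{\left(-463\right) \frac{1}{1205}} = 135 \cdot \frac{1}{3790} + \frac{4722}{- \frac{463}{1205}} = \frac{27}{758} + 4722 \left(- \frac{1205}{463}\right) = \frac{27}{758} - \frac{5690010}{463} = - \frac{4313015079}{350954}$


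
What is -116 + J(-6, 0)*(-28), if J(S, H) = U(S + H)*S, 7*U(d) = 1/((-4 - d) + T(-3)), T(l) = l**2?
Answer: -1252/11 ≈ -113.82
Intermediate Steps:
U(d) = 1/(7*(5 - d)) (U(d) = 1/(7*((-4 - d) + (-3)**2)) = 1/(7*((-4 - d) + 9)) = 1/(7*(5 - d)))
J(S, H) = -S/(-35 + 7*H + 7*S) (J(S, H) = (-1/(-35 + 7*(S + H)))*S = (-1/(-35 + 7*(H + S)))*S = (-1/(-35 + (7*H + 7*S)))*S = (-1/(-35 + 7*H + 7*S))*S = -S/(-35 + 7*H + 7*S))
-116 + J(-6, 0)*(-28) = -116 - 1*(-6)/(-35 + 7*0 + 7*(-6))*(-28) = -116 - 1*(-6)/(-35 + 0 - 42)*(-28) = -116 - 1*(-6)/(-77)*(-28) = -116 - 1*(-6)*(-1/77)*(-28) = -116 - 6/77*(-28) = -116 + 24/11 = -1252/11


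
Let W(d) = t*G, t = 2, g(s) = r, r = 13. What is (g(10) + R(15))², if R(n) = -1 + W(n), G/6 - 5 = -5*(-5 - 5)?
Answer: 451584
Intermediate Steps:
g(s) = 13
G = 330 (G = 30 + 6*(-5*(-5 - 5)) = 30 + 6*(-5*(-10)) = 30 + 6*50 = 30 + 300 = 330)
W(d) = 660 (W(d) = 2*330 = 660)
R(n) = 659 (R(n) = -1 + 660 = 659)
(g(10) + R(15))² = (13 + 659)² = 672² = 451584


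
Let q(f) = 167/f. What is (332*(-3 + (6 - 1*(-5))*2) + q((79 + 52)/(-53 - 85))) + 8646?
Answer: 1935928/131 ≈ 14778.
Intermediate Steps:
(332*(-3 + (6 - 1*(-5))*2) + q((79 + 52)/(-53 - 85))) + 8646 = (332*(-3 + (6 - 1*(-5))*2) + 167/(((79 + 52)/(-53 - 85)))) + 8646 = (332*(-3 + (6 + 5)*2) + 167/((131/(-138)))) + 8646 = (332*(-3 + 11*2) + 167/((131*(-1/138)))) + 8646 = (332*(-3 + 22) + 167/(-131/138)) + 8646 = (332*19 + 167*(-138/131)) + 8646 = (6308 - 23046/131) + 8646 = 803302/131 + 8646 = 1935928/131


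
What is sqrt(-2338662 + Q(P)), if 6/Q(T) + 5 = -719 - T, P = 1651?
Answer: 92*I*sqrt(62341755)/475 ≈ 1529.3*I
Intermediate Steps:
Q(T) = 6/(-724 - T) (Q(T) = 6/(-5 + (-719 - T)) = 6/(-724 - T))
sqrt(-2338662 + Q(P)) = sqrt(-2338662 - 6/(724 + 1651)) = sqrt(-2338662 - 6/2375) = sqrt(-5554322256/2375) = 92*I*sqrt(62341755)/475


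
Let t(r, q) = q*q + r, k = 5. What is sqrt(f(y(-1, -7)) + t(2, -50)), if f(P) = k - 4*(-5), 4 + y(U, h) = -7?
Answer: 19*sqrt(7) ≈ 50.269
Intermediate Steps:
y(U, h) = -11 (y(U, h) = -4 - 7 = -11)
t(r, q) = r + q**2 (t(r, q) = q**2 + r = r + q**2)
f(P) = 25 (f(P) = 5 - 4*(-5) = 5 + 20 = 25)
sqrt(f(y(-1, -7)) + t(2, -50)) = sqrt(25 + (2 + (-50)**2)) = sqrt(25 + (2 + 2500)) = sqrt(25 + 2502) = sqrt(2527) = 19*sqrt(7)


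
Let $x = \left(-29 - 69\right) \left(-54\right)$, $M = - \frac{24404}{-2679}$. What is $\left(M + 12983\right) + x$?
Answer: $\frac{48983129}{2679} \approx 18284.0$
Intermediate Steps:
$M = \frac{24404}{2679}$ ($M = \left(-24404\right) \left(- \frac{1}{2679}\right) = \frac{24404}{2679} \approx 9.1094$)
$x = 5292$ ($x = \left(-98\right) \left(-54\right) = 5292$)
$\left(M + 12983\right) + x = \left(\frac{24404}{2679} + 12983\right) + 5292 = \frac{34805861}{2679} + 5292 = \frac{48983129}{2679}$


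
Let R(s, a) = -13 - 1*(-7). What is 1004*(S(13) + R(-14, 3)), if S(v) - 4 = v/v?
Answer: -1004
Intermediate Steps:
S(v) = 5 (S(v) = 4 + v/v = 4 + 1 = 5)
R(s, a) = -6 (R(s, a) = -13 + 7 = -6)
1004*(S(13) + R(-14, 3)) = 1004*(5 - 6) = 1004*(-1) = -1004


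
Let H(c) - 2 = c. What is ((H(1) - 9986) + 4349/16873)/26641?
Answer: -168438810/449513593 ≈ -0.37471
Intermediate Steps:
H(c) = 2 + c
((H(1) - 9986) + 4349/16873)/26641 = (((2 + 1) - 9986) + 4349/16873)/26641 = ((3 - 9986) + 4349*(1/16873))*(1/26641) = (-9983 + 4349/16873)*(1/26641) = -168438810/16873*1/26641 = -168438810/449513593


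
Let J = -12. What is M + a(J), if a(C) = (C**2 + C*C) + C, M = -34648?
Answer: -34372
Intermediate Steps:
a(C) = C + 2*C**2 (a(C) = (C**2 + C**2) + C = 2*C**2 + C = C + 2*C**2)
M + a(J) = -34648 - 12*(1 + 2*(-12)) = -34648 - 12*(1 - 24) = -34648 - 12*(-23) = -34648 + 276 = -34372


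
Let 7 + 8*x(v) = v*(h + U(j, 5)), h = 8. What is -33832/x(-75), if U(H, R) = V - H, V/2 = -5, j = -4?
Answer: 270656/157 ≈ 1723.9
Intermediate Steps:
V = -10 (V = 2*(-5) = -10)
U(H, R) = -10 - H
x(v) = -7/8 + v/4 (x(v) = -7/8 + (v*(8 + (-10 - 1*(-4))))/8 = -7/8 + (v*(8 + (-10 + 4)))/8 = -7/8 + (v*(8 - 6))/8 = -7/8 + (v*2)/8 = -7/8 + (2*v)/8 = -7/8 + v/4)
-33832/x(-75) = -33832/(-7/8 + (1/4)*(-75)) = -33832/(-7/8 - 75/4) = -33832/(-157/8) = -33832*(-8/157) = 270656/157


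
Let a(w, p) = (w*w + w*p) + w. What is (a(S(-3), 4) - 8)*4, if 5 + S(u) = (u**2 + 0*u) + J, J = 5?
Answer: 472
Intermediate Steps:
S(u) = u**2 (S(u) = -5 + ((u**2 + 0*u) + 5) = -5 + ((u**2 + 0) + 5) = -5 + (u**2 + 5) = -5 + (5 + u**2) = u**2)
a(w, p) = w + w**2 + p*w (a(w, p) = (w**2 + p*w) + w = w + w**2 + p*w)
(a(S(-3), 4) - 8)*4 = ((-3)**2*(1 + 4 + (-3)**2) - 8)*4 = (9*(1 + 4 + 9) - 8)*4 = (9*14 - 8)*4 = (126 - 8)*4 = 118*4 = 472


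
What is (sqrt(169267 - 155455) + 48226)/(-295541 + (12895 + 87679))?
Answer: -48226/194967 - 2*sqrt(3453)/194967 ≈ -0.24796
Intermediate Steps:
(sqrt(169267 - 155455) + 48226)/(-295541 + (12895 + 87679)) = (sqrt(13812) + 48226)/(-295541 + 100574) = (2*sqrt(3453) + 48226)/(-194967) = (48226 + 2*sqrt(3453))*(-1/194967) = -48226/194967 - 2*sqrt(3453)/194967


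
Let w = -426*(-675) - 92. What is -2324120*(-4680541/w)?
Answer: 5439069474460/143729 ≈ 3.7843e+7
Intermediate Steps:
w = 287458 (w = 287550 - 92 = 287458)
-2324120*(-4680541/w) = -2324120/(287458/(-4680541)) = -2324120/(287458*(-1/4680541)) = -2324120/(-287458/4680541) = -2324120*(-4680541/287458) = 5439069474460/143729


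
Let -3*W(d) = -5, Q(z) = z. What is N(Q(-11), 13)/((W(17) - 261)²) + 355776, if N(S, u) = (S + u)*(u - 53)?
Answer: 53836379916/151321 ≈ 3.5578e+5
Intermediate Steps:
W(d) = 5/3 (W(d) = -⅓*(-5) = 5/3)
N(S, u) = (-53 + u)*(S + u) (N(S, u) = (S + u)*(-53 + u) = (-53 + u)*(S + u))
N(Q(-11), 13)/((W(17) - 261)²) + 355776 = (13² - 53*(-11) - 53*13 - 11*13)/((5/3 - 261)²) + 355776 = (169 + 583 - 689 - 143)/((-778/3)²) + 355776 = -80/605284/9 + 355776 = -80*9/605284 + 355776 = -180/151321 + 355776 = 53836379916/151321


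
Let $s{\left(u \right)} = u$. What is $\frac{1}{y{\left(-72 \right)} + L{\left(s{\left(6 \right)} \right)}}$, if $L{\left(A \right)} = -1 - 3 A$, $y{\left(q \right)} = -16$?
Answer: $- \frac{1}{35} \approx -0.028571$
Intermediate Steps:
$\frac{1}{y{\left(-72 \right)} + L{\left(s{\left(6 \right)} \right)}} = \frac{1}{-16 - 19} = \frac{1}{-35} = - \frac{1}{35}$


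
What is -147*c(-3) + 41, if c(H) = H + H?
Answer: 923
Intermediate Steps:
c(H) = 2*H
-147*c(-3) + 41 = -294*(-3) + 41 = -147*(-6) + 41 = 882 + 41 = 923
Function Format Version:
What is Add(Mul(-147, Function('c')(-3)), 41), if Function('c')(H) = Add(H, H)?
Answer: 923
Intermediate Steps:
Function('c')(H) = Mul(2, H)
Add(Mul(-147, Function('c')(-3)), 41) = Add(Mul(-147, Mul(2, -3)), 41) = Add(Mul(-147, -6), 41) = Add(882, 41) = 923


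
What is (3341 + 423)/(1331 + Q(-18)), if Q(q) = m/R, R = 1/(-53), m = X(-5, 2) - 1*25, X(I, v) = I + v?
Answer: 3764/2815 ≈ 1.3371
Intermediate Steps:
m = -28 (m = (-5 + 2) - 1*25 = -3 - 25 = -28)
R = -1/53 ≈ -0.018868
Q(q) = 1484 (Q(q) = -28/(-1/53) = -28*(-53) = 1484)
(3341 + 423)/(1331 + Q(-18)) = (3341 + 423)/(1331 + 1484) = 3764/2815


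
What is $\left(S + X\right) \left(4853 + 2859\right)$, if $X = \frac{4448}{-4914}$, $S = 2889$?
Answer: $\frac{54724729888}{2457} \approx 2.2273 \cdot 10^{7}$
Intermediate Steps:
$X = - \frac{2224}{2457}$ ($X = 4448 \left(- \frac{1}{4914}\right) = - \frac{2224}{2457} \approx -0.90517$)
$\left(S + X\right) \left(4853 + 2859\right) = \left(2889 - \frac{2224}{2457}\right) \left(4853 + 2859\right) = \frac{7096049}{2457} \cdot 7712 = \frac{54724729888}{2457}$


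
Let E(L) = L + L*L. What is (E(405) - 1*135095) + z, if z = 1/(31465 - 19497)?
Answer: 351081281/11968 ≈ 29335.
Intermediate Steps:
E(L) = L + L**2
z = 1/11968 ≈ 8.3556e-5
(E(405) - 1*135095) + z = (405*(1 + 405) - 1*135095) + 1/11968 = (405*406 - 135095) + 1/11968 = (164430 - 135095) + 1/11968 = 29335 + 1/11968 = 351081281/11968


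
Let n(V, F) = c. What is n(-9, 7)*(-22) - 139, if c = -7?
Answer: 15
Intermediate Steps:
n(V, F) = -7
n(-9, 7)*(-22) - 139 = -7*(-22) - 139 = 154 - 139 = 15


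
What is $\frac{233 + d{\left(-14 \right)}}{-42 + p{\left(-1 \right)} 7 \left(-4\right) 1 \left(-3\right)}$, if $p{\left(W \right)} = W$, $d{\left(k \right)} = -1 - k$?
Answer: $- \frac{41}{21} \approx -1.9524$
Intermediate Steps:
$\frac{233 + d{\left(-14 \right)}}{-42 + p{\left(-1 \right)} 7 \left(-4\right) 1 \left(-3\right)} = \frac{233 - -13}{-42 + \left(-1\right) 7 \left(-4\right) 1 \left(-3\right)} = \frac{233 + \left(-1 + 14\right)}{-42 - 7 \left(\left(-4\right) \left(-3\right)\right)} = \frac{233 + 13}{-42 - 84} = \frac{246}{-42 - 84} = \frac{246}{-126} = 246 \left(- \frac{1}{126}\right) = - \frac{41}{21}$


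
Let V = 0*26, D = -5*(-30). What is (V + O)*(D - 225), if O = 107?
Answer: -8025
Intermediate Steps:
D = 150
V = 0
(V + O)*(D - 225) = (0 + 107)*(150 - 225) = 107*(-75) = -8025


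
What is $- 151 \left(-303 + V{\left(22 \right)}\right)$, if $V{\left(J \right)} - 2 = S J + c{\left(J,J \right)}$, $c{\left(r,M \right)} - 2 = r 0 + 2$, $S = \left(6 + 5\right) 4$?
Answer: $-101321$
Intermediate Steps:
$S = 44$ ($S = 11 \cdot 4 = 44$)
$c{\left(r,M \right)} = 4$ ($c{\left(r,M \right)} = 2 + \left(r 0 + 2\right) = 2 + \left(0 + 2\right) = 2 + 2 = 4$)
$V{\left(J \right)} = 6 + 44 J$ ($V{\left(J \right)} = 2 + \left(44 J + 4\right) = 2 + \left(4 + 44 J\right) = 6 + 44 J$)
$- 151 \left(-303 + V{\left(22 \right)}\right) = - 151 \left(-303 + \left(6 + 44 \cdot 22\right)\right) = - 151 \left(-303 + \left(6 + 968\right)\right) = - 151 \left(-303 + 974\right) = \left(-151\right) 671 = -101321$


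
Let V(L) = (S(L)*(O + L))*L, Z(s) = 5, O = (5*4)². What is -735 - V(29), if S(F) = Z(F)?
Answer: -62940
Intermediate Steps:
O = 400 (O = 20² = 400)
S(F) = 5
V(L) = L*(2000 + 5*L) (V(L) = (5*(400 + L))*L = (2000 + 5*L)*L = L*(2000 + 5*L))
-735 - V(29) = -735 - 5*29*(400 + 29) = -735 - 5*29*429 = -735 - 1*62205 = -735 - 62205 = -62940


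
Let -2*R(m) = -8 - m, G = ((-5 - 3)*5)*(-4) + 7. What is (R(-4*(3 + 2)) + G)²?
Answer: 25921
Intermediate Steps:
G = 167 (G = -8*5*(-4) + 7 = -40*(-4) + 7 = 160 + 7 = 167)
R(m) = 4 + m/2 (R(m) = -(-8 - m)/2 = 4 + m/2)
(R(-4*(3 + 2)) + G)² = ((4 + (-4*(3 + 2))/2) + 167)² = ((4 + (-4*5)/2) + 167)² = ((4 + (½)*(-20)) + 167)² = ((4 - 10) + 167)² = (-6 + 167)² = 161² = 25921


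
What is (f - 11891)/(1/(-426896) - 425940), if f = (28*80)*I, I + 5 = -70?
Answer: 1301605904/3081899699 ≈ 0.42234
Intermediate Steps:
I = -75 (I = -5 - 70 = -75)
f = -168000 (f = (28*80)*(-75) = 2240*(-75) = -168000)
(f - 11891)/(1/(-426896) - 425940) = (-168000 - 11891)/(1/(-426896) - 425940) = -179891/(-1/426896 - 425940) = -179891/(-181832082241/426896) = -179891*(-426896/181832082241) = 1301605904/3081899699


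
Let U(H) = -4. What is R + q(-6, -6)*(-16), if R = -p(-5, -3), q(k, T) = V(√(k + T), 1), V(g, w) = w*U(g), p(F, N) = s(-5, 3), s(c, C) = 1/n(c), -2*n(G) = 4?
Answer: 129/2 ≈ 64.500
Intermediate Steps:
n(G) = -2 (n(G) = -½*4 = -2)
s(c, C) = -½ (s(c, C) = 1/(-2) = -½)
p(F, N) = -½
V(g, w) = -4*w (V(g, w) = w*(-4) = -4*w)
q(k, T) = -4 (q(k, T) = -4*1 = -4)
R = ½ (R = -1*(-½) = ½ ≈ 0.50000)
R + q(-6, -6)*(-16) = ½ - 4*(-16) = ½ + 64 = 129/2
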